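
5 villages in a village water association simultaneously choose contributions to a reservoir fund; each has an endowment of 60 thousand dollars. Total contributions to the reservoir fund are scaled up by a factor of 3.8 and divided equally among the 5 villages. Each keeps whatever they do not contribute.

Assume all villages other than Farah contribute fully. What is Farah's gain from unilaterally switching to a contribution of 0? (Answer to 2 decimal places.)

14.40 thousand dollars

Switching from a contribution of 60 to 0 lets Farah keep an extra 60 thousand dollars, but lowers the reservoir fund by 60, which costs Farah their own share of that drop: 3.8/5 × 60 = 45.60.
Net gain = 60 − 45.60 = 14.40. The private return per contributed unit (0.7600) is below 1, so free-riding is indeed the best response regardless of what the others do.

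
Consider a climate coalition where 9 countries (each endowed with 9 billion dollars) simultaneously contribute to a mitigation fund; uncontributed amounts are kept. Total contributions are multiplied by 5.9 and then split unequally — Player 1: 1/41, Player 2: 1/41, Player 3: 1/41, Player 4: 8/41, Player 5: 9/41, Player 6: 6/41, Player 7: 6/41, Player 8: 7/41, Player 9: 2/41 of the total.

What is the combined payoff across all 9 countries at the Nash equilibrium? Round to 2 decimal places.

213.30 billion dollars

For player j, contributing a unit is worthwhile iff 5.9 × (j's share) ≥ 1, i.e. iff j's share is at least 0.1695.
The shares above 0.1695 belong to Player 4, Player 5 and Player 8, contributing 9 each; the remaining 6 contribute 0. Total contributed: 27.
The mitigation fund pays out 5.9 × 27 = 159.30 in total (split across the unequal shares, but the aggregate is all that matters for the group sum).
The 6 free-riders keep 9 each, adding 54. Group total = 54 + 159.30 = 213.30.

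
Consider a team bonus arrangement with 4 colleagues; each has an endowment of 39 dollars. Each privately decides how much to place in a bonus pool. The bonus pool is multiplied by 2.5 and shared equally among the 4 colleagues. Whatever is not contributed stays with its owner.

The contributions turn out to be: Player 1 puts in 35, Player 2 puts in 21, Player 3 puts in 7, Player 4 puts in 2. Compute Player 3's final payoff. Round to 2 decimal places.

Total contributed: 35 + 21 + 7 + 2 = 65.
Each receives 2.5 × 65 / 4 = 40.63 from the bonus pool.
Player 3 keeps 39 − 7 = 32, so Player 3's payoff is 32 + 40.63 = 72.63.

72.63 dollars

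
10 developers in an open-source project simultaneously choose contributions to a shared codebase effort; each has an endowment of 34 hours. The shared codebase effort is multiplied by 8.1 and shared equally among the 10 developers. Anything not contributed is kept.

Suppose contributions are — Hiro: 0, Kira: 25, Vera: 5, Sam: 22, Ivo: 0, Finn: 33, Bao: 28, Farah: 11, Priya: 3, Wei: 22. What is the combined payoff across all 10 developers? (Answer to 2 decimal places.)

Total contributed: 0 + 25 + 5 + 22 + 0 + 33 + 28 + 11 + 3 + 22 = 149; total kept: 10 × 34 − 149 = 191.
The shared codebase effort pays out 8.1 × 149 = 1206.90 in aggregate.
Group total = 191 + 1206.90 = 1397.90.

1397.90 hours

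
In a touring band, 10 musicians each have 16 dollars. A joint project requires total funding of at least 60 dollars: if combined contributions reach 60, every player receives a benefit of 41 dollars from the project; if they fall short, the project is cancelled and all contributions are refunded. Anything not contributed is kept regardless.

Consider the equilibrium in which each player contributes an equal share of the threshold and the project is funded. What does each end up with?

Equal share of the threshold: 60/10 = 6.
At this profile no one gains by cutting their contribution: any cut drops the total below 60, the project is cancelled, contributions are refunded, and the deviator ends with 16, which is less than 16 − 6 + 41 = 51. Contributing more than 6 just wastes the excess. So contributing exactly 6 is a best response.
Each player's payoff: 16 − 6 + 41 = 51.

51 dollars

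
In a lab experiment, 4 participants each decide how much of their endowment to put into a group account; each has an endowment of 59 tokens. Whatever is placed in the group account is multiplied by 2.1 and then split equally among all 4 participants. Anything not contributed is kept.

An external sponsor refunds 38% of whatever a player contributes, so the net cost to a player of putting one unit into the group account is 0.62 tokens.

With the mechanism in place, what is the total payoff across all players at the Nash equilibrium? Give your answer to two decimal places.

The effective private return is (2.1/4) / 0.62 = 0.8468, which is still under 1, so the mechanism doesn't change anyone's dominant strategy: zero contribution.
At the Nash equilibrium no one contributes; group total payoff = 4 × 59 = 236.

236.00 tokens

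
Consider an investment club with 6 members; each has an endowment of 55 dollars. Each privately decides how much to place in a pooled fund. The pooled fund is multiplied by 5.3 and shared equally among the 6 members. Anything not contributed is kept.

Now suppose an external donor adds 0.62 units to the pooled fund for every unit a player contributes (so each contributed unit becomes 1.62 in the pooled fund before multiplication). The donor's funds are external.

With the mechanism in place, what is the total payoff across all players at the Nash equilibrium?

The effective private return per unit is now 5.3 × 1.62 / 6 = 1.4310 > 1, so every player's dominant strategy flips to full contribution.
So the Nash equilibrium is full contribution by all 6; the group earns 5.3 × 1.62 × 330 = 2833.38.

2833.38 dollars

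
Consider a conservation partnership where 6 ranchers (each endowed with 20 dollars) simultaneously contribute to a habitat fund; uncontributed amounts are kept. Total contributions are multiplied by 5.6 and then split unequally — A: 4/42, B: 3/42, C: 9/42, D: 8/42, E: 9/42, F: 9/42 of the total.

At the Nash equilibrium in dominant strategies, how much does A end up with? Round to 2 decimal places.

62.67 dollars

Player j's private return per contributed unit is 5.6 × (j's share). Contributing is weakly dominant for j when that share is at least 1/5.6 = 0.1786, and contributing 0 is dominant otherwise.
C, D, E and F are above the threshold, contributing 20 each; the remaining 2 contribute 0. Total contributed: 80.
A keeps 20 and receives 5.6 × 80 × 4/42 = 42.67 from the habitat fund, for a payoff of 62.67.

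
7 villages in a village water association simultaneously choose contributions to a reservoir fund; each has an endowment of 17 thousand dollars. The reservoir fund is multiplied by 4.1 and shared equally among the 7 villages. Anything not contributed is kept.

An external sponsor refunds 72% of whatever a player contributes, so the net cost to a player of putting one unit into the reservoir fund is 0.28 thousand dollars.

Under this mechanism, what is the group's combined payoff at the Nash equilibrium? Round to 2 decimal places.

573.58 thousand dollars

The effective private return per unit is now (4.1/7) / 0.28 = 2.0918 > 1, so every player's dominant strategy flips to full contribution.
At the Nash equilibrium everyone contributes 17. Group total payoff = 7 × (17 × 0.72 + 4.1 × 17) = 573.58.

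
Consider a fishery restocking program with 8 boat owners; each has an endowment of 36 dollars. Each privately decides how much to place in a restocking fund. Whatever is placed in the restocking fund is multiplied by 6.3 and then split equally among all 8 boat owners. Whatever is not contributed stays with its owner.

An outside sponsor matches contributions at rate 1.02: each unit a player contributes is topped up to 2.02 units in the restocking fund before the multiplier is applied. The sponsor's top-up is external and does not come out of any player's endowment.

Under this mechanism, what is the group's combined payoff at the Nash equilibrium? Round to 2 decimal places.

With the mechanism, a contributed unit returns 6.3 × 2.02 / 8 = 1.5908 per unit of net cost to the contributor — now above 1 — so contributing fully is weakly dominant for every player.
At the Nash equilibrium everyone contributes 36. Group total payoff = 6.3 × 2.02 × 288 = 3665.09.

3665.09 dollars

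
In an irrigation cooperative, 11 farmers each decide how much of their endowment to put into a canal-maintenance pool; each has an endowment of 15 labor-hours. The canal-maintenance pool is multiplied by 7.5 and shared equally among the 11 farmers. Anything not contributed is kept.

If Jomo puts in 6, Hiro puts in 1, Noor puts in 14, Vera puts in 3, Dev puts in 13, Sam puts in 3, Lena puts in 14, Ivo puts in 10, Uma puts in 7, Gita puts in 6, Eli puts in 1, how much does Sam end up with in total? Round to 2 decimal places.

Total contributed: 6 + 1 + 14 + 3 + 13 + 3 + 14 + 10 + 7 + 6 + 1 = 78.
Each receives 7.5 × 78 / 11 = 53.18 from the canal-maintenance pool.
Sam keeps 15 − 3 = 12, so Sam's payoff is 12 + 53.18 = 65.18.

65.18 labor-hours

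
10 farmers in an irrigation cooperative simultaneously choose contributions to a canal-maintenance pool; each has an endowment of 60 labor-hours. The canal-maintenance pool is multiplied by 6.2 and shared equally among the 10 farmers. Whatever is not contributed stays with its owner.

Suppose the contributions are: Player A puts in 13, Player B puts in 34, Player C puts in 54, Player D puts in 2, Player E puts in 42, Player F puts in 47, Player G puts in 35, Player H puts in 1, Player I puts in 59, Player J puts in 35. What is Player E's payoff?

Total contributed: 13 + 34 + 54 + 2 + 42 + 47 + 35 + 1 + 59 + 35 = 322.
Each receives 6.2 × 322 / 10 = 199.64 from the canal-maintenance pool.
Player E keeps 60 − 42 = 18, so Player E's payoff is 18 + 199.64 = 217.64.

217.64 labor-hours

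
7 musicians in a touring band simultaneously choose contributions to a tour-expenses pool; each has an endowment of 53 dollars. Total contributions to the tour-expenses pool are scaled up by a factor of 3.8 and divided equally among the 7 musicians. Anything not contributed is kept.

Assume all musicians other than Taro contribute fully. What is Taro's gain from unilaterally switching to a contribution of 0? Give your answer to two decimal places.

Switching from a contribution of 53 to 0 lets Taro keep an extra 53 dollars, but lowers the tour-expenses pool by 53, which costs Taro their own share of that drop: 3.8/7 × 53 = 28.77.
Net gain = 53 − 28.77 = 24.23. The private return per contributed unit (0.5429) is below 1, so free-riding is indeed the best response regardless of what the others do.

24.23 dollars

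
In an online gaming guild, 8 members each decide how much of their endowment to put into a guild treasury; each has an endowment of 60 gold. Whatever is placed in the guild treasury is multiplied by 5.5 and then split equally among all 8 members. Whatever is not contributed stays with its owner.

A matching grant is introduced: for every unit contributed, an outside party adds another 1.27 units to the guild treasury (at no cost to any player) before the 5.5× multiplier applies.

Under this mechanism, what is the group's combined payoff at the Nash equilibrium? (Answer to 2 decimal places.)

The effective private return per unit is now 5.5 × 2.27 / 8 = 1.5606 > 1, so every player's dominant strategy flips to full contribution.
At the Nash equilibrium everyone contributes 60. Group total payoff = 5.5 × 2.27 × 480 = 5992.80.

5992.80 gold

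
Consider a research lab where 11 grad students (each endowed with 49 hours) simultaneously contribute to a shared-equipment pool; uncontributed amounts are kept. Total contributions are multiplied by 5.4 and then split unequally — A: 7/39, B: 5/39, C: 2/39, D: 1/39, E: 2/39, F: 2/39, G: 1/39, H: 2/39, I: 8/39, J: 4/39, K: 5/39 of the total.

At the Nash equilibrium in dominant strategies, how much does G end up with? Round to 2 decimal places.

For player j, contributing a unit is worthwhile iff 5.4 × (j's share) ≥ 1, i.e. iff j's share is at least 0.1852.
I alone (share 8/39) is above the threshold, contributing 49; the remaining 10 contribute 0. Total contributed: 49.
G keeps 49 and receives 5.4 × 49 × 1/39 = 6.78 from the shared-equipment pool, for a payoff of 55.78.

55.78 hours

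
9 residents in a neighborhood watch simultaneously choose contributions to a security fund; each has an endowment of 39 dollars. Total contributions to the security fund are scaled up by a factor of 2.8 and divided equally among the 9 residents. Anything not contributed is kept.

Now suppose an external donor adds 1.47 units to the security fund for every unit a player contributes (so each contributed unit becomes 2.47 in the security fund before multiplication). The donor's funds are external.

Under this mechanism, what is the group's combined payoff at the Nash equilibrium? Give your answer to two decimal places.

351.00 dollars

With the mechanism, a contributed unit returns 2.8 × 2.47 / 9 = 0.7684 per unit of net cost — still below 1 — so contributing 0 remains dominant for every player.
At the Nash equilibrium no one contributes; group total payoff = 9 × 39 = 351.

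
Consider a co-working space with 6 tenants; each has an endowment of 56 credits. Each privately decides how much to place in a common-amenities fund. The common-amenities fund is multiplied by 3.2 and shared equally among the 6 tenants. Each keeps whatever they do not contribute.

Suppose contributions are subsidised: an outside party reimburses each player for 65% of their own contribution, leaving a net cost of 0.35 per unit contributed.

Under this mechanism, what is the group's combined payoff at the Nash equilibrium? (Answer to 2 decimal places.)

1293.60 credits

With the mechanism, a contributed unit returns (3.2/6) / 0.35 = 1.5238 per unit of net cost to the contributor — now above 1 — so contributing fully is weakly dominant for every player.
So the Nash equilibrium is full contribution by all 6; the group earns 6 × (56 × 0.65 + 3.2 × 56) = 1293.60.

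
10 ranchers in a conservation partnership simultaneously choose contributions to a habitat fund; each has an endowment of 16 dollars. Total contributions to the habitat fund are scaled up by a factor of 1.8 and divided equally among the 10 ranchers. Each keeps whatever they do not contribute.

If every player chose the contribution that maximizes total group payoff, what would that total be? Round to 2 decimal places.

Each contributed unit returns 1.800 to the group as a whole (0.1800 to each of 10 players), which exceeds 1, so the social optimum is full contribution: group total = 1.800 × 160 = 288.00.

288.00 dollars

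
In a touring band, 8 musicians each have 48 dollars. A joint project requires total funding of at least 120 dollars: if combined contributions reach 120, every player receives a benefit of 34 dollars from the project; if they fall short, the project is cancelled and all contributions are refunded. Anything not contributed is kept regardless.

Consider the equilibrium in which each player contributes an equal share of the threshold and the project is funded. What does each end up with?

67 dollars

Equal share of the threshold: 120/8 = 15.
At this profile no one gains by cutting their contribution: any cut drops the total below 120, the project is cancelled, contributions are refunded, and the deviator ends with 48, which is less than 48 − 15 + 34 = 67. Contributing more than 15 just wastes the excess. So contributing exactly 15 is a best response.
Each player's payoff: 48 − 15 + 34 = 67.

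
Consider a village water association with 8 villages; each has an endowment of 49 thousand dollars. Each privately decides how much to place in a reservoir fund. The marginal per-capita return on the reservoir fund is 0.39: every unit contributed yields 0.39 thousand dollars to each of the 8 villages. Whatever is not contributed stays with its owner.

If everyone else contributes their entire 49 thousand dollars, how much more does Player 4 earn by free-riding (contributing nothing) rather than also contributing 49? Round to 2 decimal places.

29.89 thousand dollars

Switching from a contribution of 49 to 0 lets Player 4 keep an extra 49 thousand dollars, but lowers the reservoir fund by 49, which costs Player 4 their own share of that drop: 0.39 × 49 = 19.11.
Net gain = 49 − 19.11 = 29.89. The private return per contributed unit (0.39) is below 1, so free-riding is indeed the best response regardless of what the others do.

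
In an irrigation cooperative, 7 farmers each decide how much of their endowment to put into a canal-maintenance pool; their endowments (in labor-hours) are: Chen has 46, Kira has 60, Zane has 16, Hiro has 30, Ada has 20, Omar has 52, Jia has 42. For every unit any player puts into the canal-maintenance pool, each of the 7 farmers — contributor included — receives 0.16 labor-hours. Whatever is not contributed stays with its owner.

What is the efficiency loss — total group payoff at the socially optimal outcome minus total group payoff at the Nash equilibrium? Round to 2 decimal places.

31.92 labor-hours

The private return per contributed unit is 0.16 < 1 for everyone, so the Nash equilibrium is zero contribution and the group total is Σ E_j = 46 + 60 + 16 + 30 + 20 + 52 + 42 = 266.
Each contributed unit returns 1.120 to the group, so the social optimum is full contribution by everyone: group total = 1.120 × 266 = 297.92.
Efficiency loss = (1.120 − 1) × 266 = 31.92.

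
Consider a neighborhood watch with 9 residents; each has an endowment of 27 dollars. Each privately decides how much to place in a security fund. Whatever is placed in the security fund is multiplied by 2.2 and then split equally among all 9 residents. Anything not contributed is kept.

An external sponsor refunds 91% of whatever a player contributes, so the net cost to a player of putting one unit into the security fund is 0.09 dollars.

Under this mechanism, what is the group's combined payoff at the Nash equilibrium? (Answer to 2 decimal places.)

With the mechanism, a contributed unit returns (2.2/9) / 0.09 = 2.7160 per unit of net cost to the contributor — now above 1 — so contributing fully is weakly dominant for every player.
At the Nash equilibrium everyone contributes 27. Group total payoff = 9 × (27 × 0.91 + 2.2 × 27) = 755.73.

755.73 dollars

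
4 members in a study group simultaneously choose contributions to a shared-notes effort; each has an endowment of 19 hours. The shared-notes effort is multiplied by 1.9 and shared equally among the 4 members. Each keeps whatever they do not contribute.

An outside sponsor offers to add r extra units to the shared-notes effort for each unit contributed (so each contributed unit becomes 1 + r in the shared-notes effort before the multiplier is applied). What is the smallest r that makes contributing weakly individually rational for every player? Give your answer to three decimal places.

With matching at rate r, one contributed unit becomes (1 + r) in the shared-notes effort and returns 1.9 × (1 + r) / 4 to the contributor.
Setting this equal to 1: 1 + r = 4/1.9 = 2.1053.
So the minimum matching rate is r = 2.1053 − 1 = 1.105.

1.105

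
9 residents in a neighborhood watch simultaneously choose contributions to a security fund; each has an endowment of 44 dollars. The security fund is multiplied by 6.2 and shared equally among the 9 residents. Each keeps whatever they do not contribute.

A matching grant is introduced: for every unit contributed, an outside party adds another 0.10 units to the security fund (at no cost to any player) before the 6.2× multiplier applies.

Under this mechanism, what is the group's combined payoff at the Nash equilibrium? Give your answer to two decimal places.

Even with the mechanism, each unit contributed returns only 6.2 × 1.10 / 9 = 0.7578 per unit of net cost, so contributing nothing is still dominant.
Everyone keeps their endowment and the group total is 9 × 44 = 396.

396.00 dollars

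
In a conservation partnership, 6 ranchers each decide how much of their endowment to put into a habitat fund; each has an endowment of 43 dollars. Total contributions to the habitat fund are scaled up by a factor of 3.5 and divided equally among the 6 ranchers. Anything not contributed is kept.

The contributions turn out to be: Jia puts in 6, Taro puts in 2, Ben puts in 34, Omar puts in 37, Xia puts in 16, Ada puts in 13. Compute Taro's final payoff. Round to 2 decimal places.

104.00 dollars

Total contributed: 6 + 2 + 34 + 37 + 16 + 13 = 108.
Each receives 3.5 × 108 / 6 = 63.00 from the habitat fund.
Taro keeps 43 − 2 = 41, so Taro's payoff is 41 + 63.00 = 104.00.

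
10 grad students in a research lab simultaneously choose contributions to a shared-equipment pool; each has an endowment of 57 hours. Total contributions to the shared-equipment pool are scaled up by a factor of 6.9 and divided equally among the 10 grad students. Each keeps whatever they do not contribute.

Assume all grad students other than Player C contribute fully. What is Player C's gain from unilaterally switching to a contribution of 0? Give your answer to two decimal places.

17.67 hours

Switching from a contribution of 57 to 0 lets Player C keep an extra 57 hours, but lowers the shared-equipment pool by 57, which costs Player C their own share of that drop: 6.9/10 × 57 = 39.33.
Net gain = 57 − 39.33 = 17.67. The private return per contributed unit (0.6900) is below 1, so free-riding is indeed the best response regardless of what the others do.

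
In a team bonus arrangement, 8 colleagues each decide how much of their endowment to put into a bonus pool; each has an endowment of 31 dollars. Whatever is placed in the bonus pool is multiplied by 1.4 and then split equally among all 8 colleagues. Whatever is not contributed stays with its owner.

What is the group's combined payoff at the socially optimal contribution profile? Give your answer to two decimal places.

Each contributed unit returns 1.400 to the group as a whole (0.1750 to each of 8 players), which exceeds 1, so the social optimum is full contribution: group total = 1.400 × 248 = 347.20.

347.20 dollars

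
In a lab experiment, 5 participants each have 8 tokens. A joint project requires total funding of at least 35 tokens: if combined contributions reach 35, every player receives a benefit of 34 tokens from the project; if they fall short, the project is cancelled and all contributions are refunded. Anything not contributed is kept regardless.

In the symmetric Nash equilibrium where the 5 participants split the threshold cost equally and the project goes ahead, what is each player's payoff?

Equal share of the threshold: 35/5 = 7.
At this profile no one gains by cutting their contribution: any cut drops the total below 35, the project is cancelled, contributions are refunded, and the deviator ends with 8, which is less than 8 − 7 + 34 = 35. Contributing more than 7 just wastes the excess. So contributing exactly 7 is a best response.
Each player's payoff: 8 − 7 + 34 = 35.

35 tokens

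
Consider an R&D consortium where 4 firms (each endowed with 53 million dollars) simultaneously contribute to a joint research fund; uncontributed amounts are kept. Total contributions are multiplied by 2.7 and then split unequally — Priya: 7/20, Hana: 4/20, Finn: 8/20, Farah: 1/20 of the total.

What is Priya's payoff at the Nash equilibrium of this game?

103.09 million dollars

Each unit j contributes comes back to j as 2.7 × (j's share), so j prefers to contribute only if that share exceeds 1/2.7 = 0.3704; otherwise keeping the unit dominates.
Only Finn (8/20) clears that bar, contributing 53; the remaining 3 contribute 0. Total contributed: 53.
Priya keeps 53 and receives 2.7 × 53 × 7/20 = 50.09 from the joint research fund, for a payoff of 103.09.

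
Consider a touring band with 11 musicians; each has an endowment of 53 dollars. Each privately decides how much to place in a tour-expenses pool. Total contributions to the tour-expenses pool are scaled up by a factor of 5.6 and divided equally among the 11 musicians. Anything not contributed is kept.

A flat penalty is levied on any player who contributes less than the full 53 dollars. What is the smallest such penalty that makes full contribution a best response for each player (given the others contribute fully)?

Given the others contribute fully, the best deviation is to contribute 0 (any partial contribution still incurs the fine and gives up units whose private return 0.5091 is below 1).
Deviating from 53 to 0 saves 53 dollars but forfeits the deviator's share of the drop in the tour-expenses pool: 5.6/11 × 53 = 26.98.
So the deviation gain is 53 − 26.98 = 26.02, and the fine must be at least 26.02 dollars to wipe it out.

26.02 dollars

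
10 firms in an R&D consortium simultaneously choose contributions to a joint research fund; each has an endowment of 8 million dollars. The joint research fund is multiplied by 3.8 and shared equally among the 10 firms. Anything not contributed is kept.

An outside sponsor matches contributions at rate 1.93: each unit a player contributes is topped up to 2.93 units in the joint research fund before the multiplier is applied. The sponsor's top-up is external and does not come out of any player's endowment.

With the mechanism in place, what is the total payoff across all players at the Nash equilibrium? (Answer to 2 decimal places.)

890.72 million dollars

With the mechanism, a contributed unit returns 3.8 × 2.93 / 10 = 1.1134 per unit of net cost to the contributor — now above 1 — so contributing fully is weakly dominant for every player.
At the Nash equilibrium everyone contributes 8. Group total payoff = 3.8 × 2.93 × 80 = 890.72.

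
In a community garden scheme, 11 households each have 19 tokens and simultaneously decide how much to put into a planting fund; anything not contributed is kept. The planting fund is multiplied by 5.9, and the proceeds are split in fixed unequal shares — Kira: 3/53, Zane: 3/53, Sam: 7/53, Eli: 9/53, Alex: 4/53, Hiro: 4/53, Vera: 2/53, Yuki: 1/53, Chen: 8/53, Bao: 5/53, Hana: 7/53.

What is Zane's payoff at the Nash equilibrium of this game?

Player j's private return per contributed unit is 5.9 × (j's share). Contributing is weakly dominant for j when that share is at least 1/5.9 = 0.1695, and contributing 0 is dominant otherwise.
Eli alone (share 9/53) is above the threshold, contributing 19; the remaining 10 contribute 0. Total contributed: 19.
Zane keeps 19 and receives 5.9 × 19 × 3/53 = 6.35 from the planting fund, for a payoff of 25.35.

25.35 tokens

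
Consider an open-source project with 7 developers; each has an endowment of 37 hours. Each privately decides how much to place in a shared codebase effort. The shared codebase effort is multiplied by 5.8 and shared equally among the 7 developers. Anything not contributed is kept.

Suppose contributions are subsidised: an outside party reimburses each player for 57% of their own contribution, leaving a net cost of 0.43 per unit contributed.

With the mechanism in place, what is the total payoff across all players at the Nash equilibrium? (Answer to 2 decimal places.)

Under the mechanism each unit contributed yields (5.8/7) / 0.43 = 1.9269 back to its contributor per unit of net cost, which exceeds 1, making full contribution the dominant choice for everyone.
So the Nash equilibrium is full contribution by all 7; the group earns 7 × (37 × 0.57 + 5.8 × 37) = 1649.83.

1649.83 hours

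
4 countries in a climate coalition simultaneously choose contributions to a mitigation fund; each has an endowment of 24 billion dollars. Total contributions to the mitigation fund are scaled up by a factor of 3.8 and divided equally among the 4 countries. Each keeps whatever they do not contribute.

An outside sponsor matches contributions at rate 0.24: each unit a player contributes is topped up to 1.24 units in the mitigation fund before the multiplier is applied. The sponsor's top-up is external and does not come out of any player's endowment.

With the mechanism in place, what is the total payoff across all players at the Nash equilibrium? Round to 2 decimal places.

The effective private return per unit is now 3.8 × 1.24 / 4 = 1.1780 > 1, so every player's dominant strategy flips to full contribution.
So the Nash equilibrium is full contribution by all 4; the group earns 3.8 × 1.24 × 96 = 452.35.

452.35 billion dollars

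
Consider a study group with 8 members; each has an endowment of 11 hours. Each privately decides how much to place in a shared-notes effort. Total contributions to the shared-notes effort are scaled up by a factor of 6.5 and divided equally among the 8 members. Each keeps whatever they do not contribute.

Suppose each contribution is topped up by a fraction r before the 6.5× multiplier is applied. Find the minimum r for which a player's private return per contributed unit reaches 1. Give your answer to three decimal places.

With matching at rate r, one contributed unit becomes (1 + r) in the shared-notes effort and returns 6.5 × (1 + r) / 8 to the contributor.
Setting this equal to 1: 1 + r = 8/6.5 = 1.2308.
So the minimum matching rate is r = 1.2308 − 1 = 0.231.

0.231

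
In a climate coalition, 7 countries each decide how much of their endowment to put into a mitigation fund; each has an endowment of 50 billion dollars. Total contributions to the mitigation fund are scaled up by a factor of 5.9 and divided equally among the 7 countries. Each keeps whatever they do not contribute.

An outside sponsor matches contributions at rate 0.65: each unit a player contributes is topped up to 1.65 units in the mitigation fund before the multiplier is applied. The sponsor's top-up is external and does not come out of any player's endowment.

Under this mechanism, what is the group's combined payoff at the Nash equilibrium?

The effective private return per unit is now 5.9 × 1.65 / 7 = 1.3907 > 1, so every player's dominant strategy flips to full contribution.
So the Nash equilibrium is full contribution by all 7; the group earns 5.9 × 1.65 × 350 = 3407.25.

3407.25 billion dollars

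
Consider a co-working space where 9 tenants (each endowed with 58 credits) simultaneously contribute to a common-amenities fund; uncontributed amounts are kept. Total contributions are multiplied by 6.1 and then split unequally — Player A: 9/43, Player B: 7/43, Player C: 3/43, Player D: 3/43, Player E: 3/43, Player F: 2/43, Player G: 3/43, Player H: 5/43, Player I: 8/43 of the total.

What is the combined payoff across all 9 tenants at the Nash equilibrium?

A player with share s gets back 6.1·s per unit contributed, so full contribution is dominant for anyone with s > 1/6.1 = 0.1639 and zero contribution is dominant for anyone below.
Player A and Player I clear that bar, contributing 58 each; the remaining 7 contribute 0. Total contributed: 116.
The common-amenities fund pays out 6.1 × 116 = 707.60 in total (split across the unequal shares, but the aggregate is all that matters for the group sum).
The 7 free-riders keep 58 each, adding 406. Group total = 406 + 707.60 = 1113.60.

1113.60 credits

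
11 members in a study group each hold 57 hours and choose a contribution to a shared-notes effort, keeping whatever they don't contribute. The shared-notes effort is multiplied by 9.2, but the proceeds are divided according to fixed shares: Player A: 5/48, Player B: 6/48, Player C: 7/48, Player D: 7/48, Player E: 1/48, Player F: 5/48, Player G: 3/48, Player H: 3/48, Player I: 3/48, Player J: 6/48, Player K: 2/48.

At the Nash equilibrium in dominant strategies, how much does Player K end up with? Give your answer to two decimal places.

144.40 hours

Player j's private return per contributed unit is 9.2 × (j's share). Contributing is weakly dominant for j when that share is at least 1/9.2 = 0.1087, and contributing 0 is dominant otherwise.
The shares above 0.1087 belong to Player B, Player C, Player D and Player J, contributing 57 each; the remaining 7 contribute 0. Total contributed: 228.
Player K keeps 57 and receives 9.2 × 228 × 2/48 = 87.40 from the shared-notes effort, for a payoff of 144.40.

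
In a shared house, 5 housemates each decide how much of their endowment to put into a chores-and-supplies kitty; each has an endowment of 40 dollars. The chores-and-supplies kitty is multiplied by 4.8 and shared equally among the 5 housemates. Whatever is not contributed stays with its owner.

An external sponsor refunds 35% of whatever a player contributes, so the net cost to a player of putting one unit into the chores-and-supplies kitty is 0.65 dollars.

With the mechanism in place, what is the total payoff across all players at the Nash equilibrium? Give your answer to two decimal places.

1030.00 dollars

With the mechanism, a contributed unit returns (4.8/5) / 0.65 = 1.4769 per unit of net cost to the contributor — now above 1 — so contributing fully is weakly dominant for every player.
So the Nash equilibrium is full contribution by all 5; the group earns 5 × (40 × 0.35 + 4.8 × 40) = 1030.00.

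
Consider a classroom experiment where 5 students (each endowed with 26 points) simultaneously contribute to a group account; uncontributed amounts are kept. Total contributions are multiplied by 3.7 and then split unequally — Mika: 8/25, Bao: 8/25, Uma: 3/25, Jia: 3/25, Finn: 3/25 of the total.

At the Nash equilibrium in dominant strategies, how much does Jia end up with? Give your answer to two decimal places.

49.09 points

Each unit j contributes comes back to j as 3.7 × (j's share), so j prefers to contribute only if that share exceeds 1/3.7 = 0.2703; otherwise keeping the unit dominates.
Mika and Bao clear that bar, contributing 26 each; the remaining 3 contribute 0. Total contributed: 52.
Jia keeps 26 and receives 3.7 × 52 × 3/25 = 23.09 from the group account, for a payoff of 49.09.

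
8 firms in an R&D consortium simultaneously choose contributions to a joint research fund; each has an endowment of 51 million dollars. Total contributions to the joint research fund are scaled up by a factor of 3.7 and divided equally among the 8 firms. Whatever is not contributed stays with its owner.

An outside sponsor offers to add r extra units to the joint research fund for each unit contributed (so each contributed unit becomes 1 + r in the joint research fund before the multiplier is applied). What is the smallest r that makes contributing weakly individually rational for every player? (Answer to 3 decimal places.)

With matching at rate r, one contributed unit becomes (1 + r) in the joint research fund and returns 3.7 × (1 + r) / 8 to the contributor.
Setting this equal to 1: 1 + r = 8/3.7 = 2.1622.
So the minimum matching rate is r = 2.1622 − 1 = 1.162.

1.162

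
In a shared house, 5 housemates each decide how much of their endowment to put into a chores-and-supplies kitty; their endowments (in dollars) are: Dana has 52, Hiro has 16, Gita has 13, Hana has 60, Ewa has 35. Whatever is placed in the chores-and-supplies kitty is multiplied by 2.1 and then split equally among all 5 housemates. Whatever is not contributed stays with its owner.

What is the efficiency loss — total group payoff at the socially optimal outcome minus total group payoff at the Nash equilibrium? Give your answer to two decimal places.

The private return per contributed unit is 2.1/5 = 0.4200 < 1 for every player regardless of endowment, so the Nash equilibrium is zero contribution and the group total is Σ E_j = 52 + 16 + 13 + 60 + 35 = 176.
Each contributed unit returns 2.100 to the group, so the social optimum is full contribution by everyone: group total = 2.100 × 176 = 369.60.
Efficiency loss = (2.100 − 1) × 176 = 193.60.

193.60 dollars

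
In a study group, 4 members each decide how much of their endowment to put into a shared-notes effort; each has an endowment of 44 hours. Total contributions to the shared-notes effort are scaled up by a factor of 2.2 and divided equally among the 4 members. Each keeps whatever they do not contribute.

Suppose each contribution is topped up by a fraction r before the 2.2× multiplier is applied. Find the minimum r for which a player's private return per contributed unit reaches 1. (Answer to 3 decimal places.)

0.818

With matching at rate r, one contributed unit becomes (1 + r) in the shared-notes effort and returns 2.2 × (1 + r) / 4 to the contributor.
Setting this equal to 1: 1 + r = 4/2.2 = 1.8182.
So the minimum matching rate is r = 1.8182 − 1 = 0.818.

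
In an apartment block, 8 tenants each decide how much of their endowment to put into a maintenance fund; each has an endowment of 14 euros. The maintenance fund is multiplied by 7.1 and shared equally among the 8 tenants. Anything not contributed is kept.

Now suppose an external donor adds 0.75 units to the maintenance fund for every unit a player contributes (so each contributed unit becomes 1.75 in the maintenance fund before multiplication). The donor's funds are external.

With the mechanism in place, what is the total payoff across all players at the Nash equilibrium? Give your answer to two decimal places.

1391.60 euros

With the mechanism, a contributed unit returns 7.1 × 1.75 / 8 = 1.5531 per unit of net cost to the contributor — now above 1 — so contributing fully is weakly dominant for every player.
At the Nash equilibrium everyone contributes 14. Group total payoff = 7.1 × 1.75 × 112 = 1391.60.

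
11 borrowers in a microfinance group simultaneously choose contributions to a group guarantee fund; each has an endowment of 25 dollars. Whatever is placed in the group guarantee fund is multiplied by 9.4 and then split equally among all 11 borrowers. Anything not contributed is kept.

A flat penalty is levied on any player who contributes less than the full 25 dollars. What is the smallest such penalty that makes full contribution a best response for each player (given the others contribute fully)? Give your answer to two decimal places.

Given the others contribute fully, the best deviation is to contribute 0 (any partial contribution still incurs the fine and gives up units whose private return 0.8545 is below 1).
Deviating from 25 to 0 saves 25 dollars but forfeits the deviator's share of the drop in the group guarantee fund: 9.4/11 × 25 = 21.36.
So the deviation gain is 25 − 21.36 = 3.64, and the fine must be at least 3.64 dollars to wipe it out.

3.64 dollars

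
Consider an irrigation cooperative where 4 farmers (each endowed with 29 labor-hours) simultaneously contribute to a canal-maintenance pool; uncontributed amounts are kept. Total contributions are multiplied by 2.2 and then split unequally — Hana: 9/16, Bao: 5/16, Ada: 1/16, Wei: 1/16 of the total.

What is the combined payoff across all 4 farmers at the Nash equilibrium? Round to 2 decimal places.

150.80 labor-hours

For player j, contributing a unit is worthwhile iff 2.2 × (j's share) ≥ 1, i.e. iff j's share is at least 0.4545.
Hana alone (share 9/16) is above the threshold, contributing 29; the remaining 3 contribute 0. Total contributed: 29.
The canal-maintenance pool pays out 2.2 × 29 = 63.80 in total (split across the unequal shares, but the aggregate is all that matters for the group sum).
The 3 free-riders keep 29 each, adding 87. Group total = 87 + 63.80 = 150.80.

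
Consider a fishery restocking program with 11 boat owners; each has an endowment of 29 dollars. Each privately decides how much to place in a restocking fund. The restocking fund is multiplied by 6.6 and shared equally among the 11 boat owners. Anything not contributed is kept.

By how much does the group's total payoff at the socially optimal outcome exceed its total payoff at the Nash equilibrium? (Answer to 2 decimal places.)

Each contributed unit returns 6.6/11 = 0.6000 to its contributor — below 1 — so contributing 0 is dominant for every player. At the Nash equilibrium everyone keeps their 29, and the group total is 11 × 29 = 319.
Each contributed unit returns 6.600 to the group as a whole (0.6000 to each of 11 players), which exceeds 1, so the social optimum is full contribution: group total = 6.600 × 319 = 2105.40.
Efficiency loss = 2105.40 − 319 = 1786.40.

1786.40 dollars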